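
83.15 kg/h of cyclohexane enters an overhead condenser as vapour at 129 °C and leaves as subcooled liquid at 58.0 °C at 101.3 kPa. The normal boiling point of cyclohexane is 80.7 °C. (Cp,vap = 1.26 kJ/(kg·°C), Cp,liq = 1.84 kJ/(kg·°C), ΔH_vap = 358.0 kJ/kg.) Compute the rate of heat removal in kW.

vapour 129→80.7 °C: -60.858 kJ/kg
condensation at 80.7 °C: -358 kJ/kg
liquid 80.7→58.0 °C: -41.768 kJ/kg
Δh = -60.858 + -358 + -41.768 = -460.63 kJ/kg
Q = ṁ·Δh = 83.15 kg/h × -460.63 kJ/kg = -38301 kJ/h
|Q| = 10.639 kW

Q_c = 10.6 kW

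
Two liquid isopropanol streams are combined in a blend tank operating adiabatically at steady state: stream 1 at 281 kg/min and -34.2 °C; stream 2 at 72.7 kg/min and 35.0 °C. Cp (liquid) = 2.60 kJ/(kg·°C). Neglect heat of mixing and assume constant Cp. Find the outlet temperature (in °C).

T_out = -20.0 °C

Energy balance with Q = 0: Σ ṁᵢCp,ᵢ(T_out − Tᵢ) = 0
T_out = Σ ṁᵢCp,ᵢTᵢ / Σ ṁᵢCp,ᵢ
      = -18371 / 919.62 = -19.977 °C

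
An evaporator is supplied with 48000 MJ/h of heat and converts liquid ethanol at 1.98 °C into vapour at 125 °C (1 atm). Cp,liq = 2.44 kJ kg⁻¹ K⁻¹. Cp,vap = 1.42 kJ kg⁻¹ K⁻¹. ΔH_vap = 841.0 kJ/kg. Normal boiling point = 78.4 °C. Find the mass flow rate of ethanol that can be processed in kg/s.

ṁ = 12.2 kg/s

Δh = 2.44×(78.4−1.98) + 841.0 + 1.42×(125−78.4) = 1093.6 kJ/kg
Q = 48000 MJ/h = 13333 kJ/s = 13333 kJ/s
ṁ = Q/Δh = 13333 / 1093.6 = 12.192 kg/s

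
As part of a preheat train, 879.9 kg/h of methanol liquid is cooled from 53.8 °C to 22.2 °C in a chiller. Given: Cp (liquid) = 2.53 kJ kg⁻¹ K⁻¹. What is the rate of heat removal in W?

Q_c = 19500 W

Q = ṁ·Cp·ΔT = 879.9 × 2.53 × (22.2 − 53.8) = -70346 kJ/h
Converting: 70346 / 3600 s = 19.541 kW
Cooling duty = 19541 W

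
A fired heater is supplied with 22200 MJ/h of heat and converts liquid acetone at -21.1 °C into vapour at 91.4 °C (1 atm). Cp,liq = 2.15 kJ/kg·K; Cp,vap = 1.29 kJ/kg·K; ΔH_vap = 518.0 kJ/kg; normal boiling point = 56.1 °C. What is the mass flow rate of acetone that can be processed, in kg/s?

ṁ = 8.45 kg/s

Δh = 2.15×(56.1−-21.1) + 518.0 + 1.29×(91.4−56.1) = 729.52 kJ/kg
Q = 22200 MJ/h = 6166.7 kJ/s = 6166.7 kJ/s
ṁ = Q/Δh = 6166.7 / 729.52 = 8.4531 kg/s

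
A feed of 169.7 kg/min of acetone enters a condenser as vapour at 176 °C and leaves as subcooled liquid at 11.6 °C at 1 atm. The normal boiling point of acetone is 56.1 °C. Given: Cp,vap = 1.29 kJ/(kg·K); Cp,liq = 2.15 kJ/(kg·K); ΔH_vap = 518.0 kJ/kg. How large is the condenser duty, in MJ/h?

Q_c = 7820 MJ/h

vapour 176→56.1 °C: -154.67 kJ/kg
condensation at 56.1 °C: -518 kJ/kg
liquid 56.1→11.6 °C: -95.675 kJ/kg
Δh = -154.67 + -518 + -95.675 = -768.35 kJ/kg
Q = ṁ·Δh = 169.7 kg/min × -768.35 kJ/kg = -130390 kJ/min
|Q| = 2173.1 kW = 7823.3 MJ/h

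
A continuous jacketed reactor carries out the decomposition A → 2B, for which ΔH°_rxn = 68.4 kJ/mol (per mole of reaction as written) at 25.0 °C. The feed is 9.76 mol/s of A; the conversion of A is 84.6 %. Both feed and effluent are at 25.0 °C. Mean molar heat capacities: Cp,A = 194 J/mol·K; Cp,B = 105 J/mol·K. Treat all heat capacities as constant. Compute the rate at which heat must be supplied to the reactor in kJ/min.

Q_in = 33900 kJ/min

Extent of reaction ξ = 0.846 × 9.76 = 8.257 mol/s
Reaction term: ξ·ΔH°_rxn = 8.257 × 68.4 = 564.78 kJ/s
Q = ΔH = 564.78 kJ/s = 564.78 kW
Heat supplied = 33887 kJ/min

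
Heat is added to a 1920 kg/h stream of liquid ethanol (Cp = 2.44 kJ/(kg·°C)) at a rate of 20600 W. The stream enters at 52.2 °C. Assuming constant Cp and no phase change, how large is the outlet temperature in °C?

Q = 20600 W = 74160 kJ/h
ΔT = Q/(ṁ·Cp) = 74160/(1920×2.44) = 15.83 K
T_out = 52.2 + 15.83 = 68.03 °C

T_out = 68.0 °C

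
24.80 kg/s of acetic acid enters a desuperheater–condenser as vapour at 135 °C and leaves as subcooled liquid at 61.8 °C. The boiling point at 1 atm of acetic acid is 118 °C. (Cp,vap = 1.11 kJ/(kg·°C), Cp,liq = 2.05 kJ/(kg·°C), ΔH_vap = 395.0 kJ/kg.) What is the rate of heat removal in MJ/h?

vapour 135→118 °C: -18.87 kJ/kg
condensation at 118 °C: -395 kJ/kg
liquid 118→61.8 °C: -115.21 kJ/kg
Δh = -18.87 + -395 + -115.21 = -529.08 kJ/kg
Q = ṁ·Δh = 24.80 kg/s × -529.08 kJ/kg = -13121 kJ/s
|Q| = 13121 kW = 47236 MJ/h

Q_c = 47200 MJ/h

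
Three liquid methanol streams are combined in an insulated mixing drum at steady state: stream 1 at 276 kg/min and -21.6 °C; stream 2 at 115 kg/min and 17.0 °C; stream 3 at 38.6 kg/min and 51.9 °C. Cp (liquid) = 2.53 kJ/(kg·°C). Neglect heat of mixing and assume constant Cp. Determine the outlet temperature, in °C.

Adiabatic, steady state ⇒ Σ ṁᵢCp,ᵢ(T_out − Tᵢ) = 0
Σ ṁᵢCp,ᵢTᵢ = 276×2.53×-21.6 + 115×2.53×17.0 + 38.6×2.53×51.9 = -5068.2
Σ ṁᵢCp,ᵢ = 276×2.53 + 115×2.53 + 38.6×2.53 = 1086.9
T_out = -5068.2 / 1086.9 = -4.6631 °C

T_out = -4.66 °C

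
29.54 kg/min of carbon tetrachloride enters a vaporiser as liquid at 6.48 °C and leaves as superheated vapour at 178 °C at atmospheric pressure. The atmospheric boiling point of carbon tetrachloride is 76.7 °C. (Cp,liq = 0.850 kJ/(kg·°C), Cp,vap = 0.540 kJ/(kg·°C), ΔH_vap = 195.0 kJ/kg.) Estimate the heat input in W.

liquid 6.48→76.7 °C: 59.687 kJ/kg
vaporisation at 76.7 °C: 195 kJ/kg
vapour 76.7→178 °C: 54.702 kJ/kg
Δh = 59.687 + 195 + 54.702 = 309.39 kJ/kg
Q = ṁ·Δh = 29.54 kg/min × 309.39 kJ/kg = 9139.4 kJ/min
|Q| = 152.32 kW = 152320 W

Q = 152000 W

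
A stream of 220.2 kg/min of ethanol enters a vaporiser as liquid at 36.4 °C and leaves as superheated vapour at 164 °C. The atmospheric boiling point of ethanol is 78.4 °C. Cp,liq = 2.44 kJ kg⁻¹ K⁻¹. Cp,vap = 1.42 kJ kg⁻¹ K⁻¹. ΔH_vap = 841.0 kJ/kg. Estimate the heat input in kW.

Q = 3910 kW

liquid 36.4→78.4 °C: 102.48 kJ/kg
vaporisation at 78.4 °C: 841 kJ/kg
vapour 78.4→164 °C: 121.55 kJ/kg
Δh = 102.48 + 841 + 121.55 = 1065 kJ/kg
Q = ṁ·Δh = 220.2 kg/min × 1065 kJ/kg = 234520 kJ/min
|Q| = 3908.7 kW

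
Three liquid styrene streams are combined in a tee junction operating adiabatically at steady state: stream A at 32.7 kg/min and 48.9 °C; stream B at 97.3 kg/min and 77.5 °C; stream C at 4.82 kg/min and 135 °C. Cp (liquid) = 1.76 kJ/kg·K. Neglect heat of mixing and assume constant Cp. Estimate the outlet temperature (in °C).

Adiabatic, steady state ⇒ Σ ṁᵢCp,ᵢ(T_out − Tᵢ) = 0
Σ ṁᵢCp,ᵢTᵢ = 32.7×1.76×48.9 + 97.3×1.76×77.5 + 4.82×1.76×135 = 17231
Σ ṁᵢCp,ᵢ = 32.7×1.76 + 97.3×1.76 + 4.82×1.76 = 237.28
T_out = 17231 / 237.28 = 72.619 °C

T_out = 72.6 °C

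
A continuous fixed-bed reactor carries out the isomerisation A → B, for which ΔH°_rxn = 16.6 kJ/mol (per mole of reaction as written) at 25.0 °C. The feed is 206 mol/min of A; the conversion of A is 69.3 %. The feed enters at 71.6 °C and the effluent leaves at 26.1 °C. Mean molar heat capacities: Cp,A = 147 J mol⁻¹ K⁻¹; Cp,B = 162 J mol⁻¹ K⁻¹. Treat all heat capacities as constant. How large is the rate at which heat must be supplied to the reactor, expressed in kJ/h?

Q_in = 59700 kJ/h

Extent of reaction ξ = 0.693 × 206 = 142.76 mol/min
Reaction term: ξ·ΔH°_rxn = 142.76 × 16.6 = 2369.8 kJ/min
Sensible, feed 71.6→25 °C: -1411.1 kJ/min
Outlet flows (mol/min): A 63.242, B 142.76
Sensible, products 25→26.1 °C: 35.666 kJ/min
Q = ΔH = 994.31 kJ/min = 16.572 kW
Heat supplied = 59658 kJ/h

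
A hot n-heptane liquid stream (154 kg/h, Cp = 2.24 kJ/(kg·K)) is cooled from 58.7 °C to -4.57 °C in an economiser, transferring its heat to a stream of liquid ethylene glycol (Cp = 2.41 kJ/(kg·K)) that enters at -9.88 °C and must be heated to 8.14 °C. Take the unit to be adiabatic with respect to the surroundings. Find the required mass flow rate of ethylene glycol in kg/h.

ṁ_c = 503 kg/h

Heat released by hot stream: Q = 154 × 2.24 × (58.7 − -4.57) = 21826 kJ/h
Energy balance on cold side (adiabatic exchanger): Q = ṁ_c·Cp_c·(T_c,out − T_c,in)
ṁ_c = 21826 / [2.41 × (8.14 − -9.88)] = 502.57 kg/h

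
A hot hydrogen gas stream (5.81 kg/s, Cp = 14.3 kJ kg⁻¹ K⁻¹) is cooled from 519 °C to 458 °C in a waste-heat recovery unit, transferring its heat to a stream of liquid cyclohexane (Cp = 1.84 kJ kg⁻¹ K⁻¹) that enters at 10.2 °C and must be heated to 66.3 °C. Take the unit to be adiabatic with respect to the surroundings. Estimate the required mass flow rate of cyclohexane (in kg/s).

Heat released by hot stream: Q = 5.81 × 14.3 × (519 − 458) = 5068.1 kJ/s
Energy balance on cold side (adiabatic exchanger): Q = ṁ_c·Cp_c·(T_c,out − T_c,in)
ṁ_c = 5068.1 / [1.84 × (66.3 − 10.2)] = 49.098 kg/s

ṁ_c = 49.1 kg/s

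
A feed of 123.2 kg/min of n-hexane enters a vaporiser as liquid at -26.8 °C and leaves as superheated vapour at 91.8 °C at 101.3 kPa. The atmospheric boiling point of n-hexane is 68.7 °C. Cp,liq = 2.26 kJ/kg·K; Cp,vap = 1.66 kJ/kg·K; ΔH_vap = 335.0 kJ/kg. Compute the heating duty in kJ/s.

Q = 1210 kJ/s

liquid -26.8→68.7 °C: 215.83 kJ/kg
vaporisation at 68.7 °C: 335 kJ/kg
vapour 68.7→91.8 °C: 38.346 kJ/kg
Δh = 215.83 + 335 + 38.346 = 589.18 kJ/kg
Q = ṁ·Δh = 123.2 kg/min × 589.18 kJ/kg = 72586 kJ/min
|Q| = 1209.8 kW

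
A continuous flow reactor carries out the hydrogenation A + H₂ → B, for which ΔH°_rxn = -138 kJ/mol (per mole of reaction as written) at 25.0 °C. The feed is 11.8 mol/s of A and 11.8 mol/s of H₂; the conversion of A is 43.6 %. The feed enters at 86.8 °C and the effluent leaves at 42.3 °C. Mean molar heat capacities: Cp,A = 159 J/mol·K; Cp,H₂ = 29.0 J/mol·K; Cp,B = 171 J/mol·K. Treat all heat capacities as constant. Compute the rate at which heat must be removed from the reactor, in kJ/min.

Extent of reaction ξ = 0.436 × 11.8 = 5.1448 mol/s
Reaction term: ξ·ΔH°_rxn = 5.1448 × -138 = -709.98 kJ/s
Sensible, feed 86.8→25 °C: -137.1 kJ/s
Outlet flows (mol/s): A 6.6552, H₂ 6.6552, B 5.1448
Sensible, products 25→42.3 °C: 36.865 kJ/s
Q = ΔH = -810.21 kJ/s = -810.21 kW
Heat removed = 48613 kJ/min

Q_out = 48600 kJ/min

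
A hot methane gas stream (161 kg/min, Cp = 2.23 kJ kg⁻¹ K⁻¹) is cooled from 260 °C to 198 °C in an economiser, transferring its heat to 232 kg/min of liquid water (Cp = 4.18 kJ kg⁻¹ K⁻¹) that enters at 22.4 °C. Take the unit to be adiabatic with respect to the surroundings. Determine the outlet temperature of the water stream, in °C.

Heat released by hot stream: Q = 161 × 2.23 × (260 − 198) = 22260 kJ/min
Energy balance on cold side (adiabatic exchanger): Q = ṁ_c·Cp_c·(T_c,out − T_c,in)
T_c,out = 22.4 + 22260/(232 × 4.18) = 45.354 °C

T_c,out = 45.4 °C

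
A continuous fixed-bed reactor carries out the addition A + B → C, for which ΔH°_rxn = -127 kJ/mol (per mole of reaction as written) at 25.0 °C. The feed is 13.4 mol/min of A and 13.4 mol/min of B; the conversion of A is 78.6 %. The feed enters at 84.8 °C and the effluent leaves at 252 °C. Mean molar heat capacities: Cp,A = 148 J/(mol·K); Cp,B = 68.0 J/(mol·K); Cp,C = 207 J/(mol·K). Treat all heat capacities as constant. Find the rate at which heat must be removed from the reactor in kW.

Q_out = 14.6 kW

Extent of reaction ξ = 0.786 × 13.4 = 10.532 mol/min
Reaction term: ξ·ΔH°_rxn = 10.532 × -127 = -1337.6 kJ/min
Sensible, feed 84.8→25 °C: -173.09 kJ/min
Outlet flows (mol/min): A 2.8676, B 2.8676, C 10.532
Sensible, products 25→252 °C: 635.51 kJ/min
Q = ΔH = -875.19 kJ/min = -14.586 kW
Heat removed = 14.586 kW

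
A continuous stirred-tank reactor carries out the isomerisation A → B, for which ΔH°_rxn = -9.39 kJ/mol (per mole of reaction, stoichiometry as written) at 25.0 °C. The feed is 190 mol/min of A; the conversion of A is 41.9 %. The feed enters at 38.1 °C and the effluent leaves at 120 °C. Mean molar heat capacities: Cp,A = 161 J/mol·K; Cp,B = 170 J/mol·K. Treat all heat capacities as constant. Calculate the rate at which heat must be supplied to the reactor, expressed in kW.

Extent of reaction ξ = 0.419 × 190 = 79.61 mol/min
Reaction term: ξ·ΔH°_rxn = 79.61 × -9.39 = -747.54 kJ/min
Sensible, feed 38.1→25 °C: -400.73 kJ/min
Outlet flows (mol/min): A 110.39, B 79.61
Sensible, products 25→120 °C: 2974.1 kJ/min
Q = ΔH = 1825.8 kJ/min = 30.431 kW
Heat supplied = 30.431 kW

Q_in = 30.4 kW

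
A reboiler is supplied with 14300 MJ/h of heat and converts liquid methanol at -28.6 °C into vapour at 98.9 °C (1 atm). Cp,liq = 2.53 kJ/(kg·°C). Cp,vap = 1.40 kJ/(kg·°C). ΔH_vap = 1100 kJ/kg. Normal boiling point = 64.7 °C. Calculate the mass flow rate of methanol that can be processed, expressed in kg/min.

Δh = 2.53×(64.7−-28.6) + 1100 + 1.40×(98.9−64.7) = 1383.9 kJ/kg
Q = 14300 MJ/h = 3972.2 kJ/s = 238330 kJ/min
ṁ = Q/Δh = 238330 / 1383.9 = 172.22 kg/min

ṁ = 172 kg/min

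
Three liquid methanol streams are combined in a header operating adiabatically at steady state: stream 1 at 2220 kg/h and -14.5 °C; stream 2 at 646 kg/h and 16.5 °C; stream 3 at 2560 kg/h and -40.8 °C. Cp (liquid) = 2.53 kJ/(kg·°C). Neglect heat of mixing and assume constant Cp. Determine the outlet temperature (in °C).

Adiabatic, steady state ⇒ Σ ṁᵢCp,ᵢ(T_out − Tᵢ) = 0
T_out = Σ ṁᵢCp,ᵢTᵢ / Σ ṁᵢCp,ᵢ
      = -318730 / 13728 = -23.218 °C

T_out = -23.2 °C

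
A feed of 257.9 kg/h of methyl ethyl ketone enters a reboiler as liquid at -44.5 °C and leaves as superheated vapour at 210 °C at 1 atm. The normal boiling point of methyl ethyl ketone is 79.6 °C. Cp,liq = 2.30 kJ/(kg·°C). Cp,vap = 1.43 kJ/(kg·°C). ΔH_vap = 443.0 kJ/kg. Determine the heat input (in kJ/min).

Q = 3930 kJ/min

liquid -44.5→79.6 °C: 285.43 kJ/kg
vaporisation at 79.6 °C: 443 kJ/kg
vapour 79.6→210 °C: 186.47 kJ/kg
Δh = 285.43 + 443 + 186.47 = 914.9 kJ/kg
Q = ṁ·Δh = 257.9 kg/h × 914.9 kJ/kg = 235950 kJ/h
|Q| = 65.543 kW = 3932.6 kJ/min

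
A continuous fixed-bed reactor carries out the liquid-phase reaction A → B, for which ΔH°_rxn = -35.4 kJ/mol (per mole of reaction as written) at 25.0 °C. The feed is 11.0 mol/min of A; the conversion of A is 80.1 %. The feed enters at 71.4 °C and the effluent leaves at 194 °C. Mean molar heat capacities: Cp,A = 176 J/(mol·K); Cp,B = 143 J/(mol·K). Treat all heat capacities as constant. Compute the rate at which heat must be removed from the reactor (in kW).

Extent of reaction ξ = 0.801 × 11.0 = 8.811 mol/min
Reaction term: ξ·ΔH°_rxn = 8.811 × -35.4 = -311.91 kJ/min
Sensible, feed 71.4→25 °C: -89.83 kJ/min
Outlet flows (mol/min): A 2.189, B 8.811
Sensible, products 25→194 °C: 278.05 kJ/min
Q = ΔH = -123.69 kJ/min = -2.0616 kW
Heat removed = 2.0616 kW

Q_out = 2.06 kW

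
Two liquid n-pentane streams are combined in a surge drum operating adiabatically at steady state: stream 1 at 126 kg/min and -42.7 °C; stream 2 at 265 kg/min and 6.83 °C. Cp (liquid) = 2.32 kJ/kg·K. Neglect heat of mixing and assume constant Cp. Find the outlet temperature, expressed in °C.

Adiabatic, steady state ⇒ Σ ṁᵢCp,ᵢ(T_out − Tᵢ) = 0
Σ ṁᵢCp,ᵢTᵢ = 126×2.32×-42.7 + 265×2.32×6.83 = -8283
Σ ṁᵢCp,ᵢ = 126×2.32 + 265×2.32 = 907.12
T_out = -8283 / 907.12 = -9.1311 °C

T_out = -9.13 °C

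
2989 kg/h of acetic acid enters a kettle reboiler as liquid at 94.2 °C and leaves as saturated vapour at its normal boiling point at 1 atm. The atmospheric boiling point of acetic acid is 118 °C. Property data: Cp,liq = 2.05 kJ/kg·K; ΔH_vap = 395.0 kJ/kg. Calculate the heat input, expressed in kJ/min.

Q = 22100 kJ/min

liquid 94.2→118 °C: 48.79 kJ/kg
vaporisation at 118 °C: 395 kJ/kg
Δh = 48.79 + 395 = 443.79 kJ/kg
Q = ṁ·Δh = 2989 kg/h × 443.79 kJ/kg = 1.3265e+06 kJ/h
|Q| = 368.47 kW = 22108 kJ/min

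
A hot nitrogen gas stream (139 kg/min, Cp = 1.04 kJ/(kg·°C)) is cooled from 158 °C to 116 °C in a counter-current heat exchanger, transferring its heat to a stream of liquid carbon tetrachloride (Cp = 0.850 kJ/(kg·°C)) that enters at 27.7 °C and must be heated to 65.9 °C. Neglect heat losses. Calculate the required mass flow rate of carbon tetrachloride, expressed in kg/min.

Heat released by hot stream: Q = 139 × 1.04 × (158 − 116) = 6071.5 kJ/min
Energy balance on cold side (adiabatic exchanger): Q = ṁ_c·Cp_c·(T_c,out − T_c,in)
ṁ_c = 6071.5 / [0.850 × (65.9 − 27.7)] = 186.99 kg/min

ṁ_c = 187 kg/min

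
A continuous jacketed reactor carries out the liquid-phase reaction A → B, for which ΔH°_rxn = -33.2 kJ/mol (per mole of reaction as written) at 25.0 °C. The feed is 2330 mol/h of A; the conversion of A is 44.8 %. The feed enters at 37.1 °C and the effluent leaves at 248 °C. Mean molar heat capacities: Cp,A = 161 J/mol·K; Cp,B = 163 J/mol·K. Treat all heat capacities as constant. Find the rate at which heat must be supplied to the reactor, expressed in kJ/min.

Extent of reaction ξ = 0.448 × 2330 = 1043.8 mol/h
Reaction term: ξ·ΔH°_rxn = 1043.8 × -33.2 = -34655 kJ/h
Sensible, feed 37.1→25 °C: -4539.1 kJ/h
Outlet flows (mol/h): A 1286.2, B 1043.8
Sensible, products 25→248 °C: 84120 kJ/h
Q = ΔH = 44925 kJ/h = 12.479 kW
Heat supplied = 748.75 kJ/min

Q_in = 749 kJ/min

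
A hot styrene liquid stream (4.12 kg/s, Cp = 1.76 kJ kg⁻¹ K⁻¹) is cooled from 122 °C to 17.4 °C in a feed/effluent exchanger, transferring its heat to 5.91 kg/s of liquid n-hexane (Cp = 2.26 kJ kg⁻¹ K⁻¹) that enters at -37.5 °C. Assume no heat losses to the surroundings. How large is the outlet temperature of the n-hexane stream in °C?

T_c,out = 19.3 °C

Heat released by hot stream: Q = 4.12 × 1.76 × (122 − 17.4) = 758.48 kJ/s
Energy balance on cold side (adiabatic exchanger): Q = ṁ_c·Cp_c·(T_c,out − T_c,in)
T_c,out = -37.5 + 758.48/(5.91 × 2.26) = 19.287 °C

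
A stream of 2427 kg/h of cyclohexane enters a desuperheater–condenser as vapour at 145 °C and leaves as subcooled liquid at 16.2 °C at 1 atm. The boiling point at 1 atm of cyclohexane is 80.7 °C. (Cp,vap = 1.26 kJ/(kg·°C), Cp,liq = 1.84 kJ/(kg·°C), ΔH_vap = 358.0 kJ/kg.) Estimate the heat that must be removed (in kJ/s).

vapour 145→80.7 °C: -81.018 kJ/kg
condensation at 80.7 °C: -358 kJ/kg
liquid 80.7→16.2 °C: -118.68 kJ/kg
Δh = -81.018 + -358 + -118.68 = -557.7 kJ/kg
Q = ṁ·Δh = 2427 kg/h × -557.7 kJ/kg = -1.3535e+06 kJ/h
|Q| = 375.98 kW

Q_c = 376 kJ/s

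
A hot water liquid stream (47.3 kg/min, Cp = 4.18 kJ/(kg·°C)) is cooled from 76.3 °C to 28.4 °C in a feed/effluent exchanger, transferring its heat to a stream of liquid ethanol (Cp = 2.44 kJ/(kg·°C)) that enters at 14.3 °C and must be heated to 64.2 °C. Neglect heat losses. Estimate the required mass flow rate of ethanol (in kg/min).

Heat released by hot stream: Q = 47.3 × 4.18 × (76.3 − 28.4) = 9470.5 kJ/min
Energy balance on cold side (adiabatic exchanger): Q = ṁ_c·Cp_c·(T_c,out − T_c,in)
ṁ_c = 9470.5 / [2.44 × (64.2 − 14.3)] = 77.783 kg/min

ṁ_c = 77.8 kg/min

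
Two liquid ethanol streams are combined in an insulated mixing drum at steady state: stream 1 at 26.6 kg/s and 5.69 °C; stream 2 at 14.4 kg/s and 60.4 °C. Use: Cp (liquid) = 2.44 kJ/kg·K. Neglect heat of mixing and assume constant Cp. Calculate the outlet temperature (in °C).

T_out = 24.9 °C

No heat crosses the boundary, so H_out = H_in.
T_out = Σ ṁᵢCp,ᵢTᵢ / Σ ṁᵢCp,ᵢ
      = 2491.5 / 100.04 = 24.905 °C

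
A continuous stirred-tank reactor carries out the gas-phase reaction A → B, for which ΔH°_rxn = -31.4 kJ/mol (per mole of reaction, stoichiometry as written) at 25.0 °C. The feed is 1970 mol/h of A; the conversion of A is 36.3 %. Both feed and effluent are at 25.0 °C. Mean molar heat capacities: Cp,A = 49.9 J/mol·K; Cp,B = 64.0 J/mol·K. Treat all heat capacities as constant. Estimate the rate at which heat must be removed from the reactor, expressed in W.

Extent of reaction ξ = 0.363 × 1970 = 715.11 mol/h
Reaction term: ξ·ΔH°_rxn = 715.11 × -31.4 = -22454 kJ/h
Q = ΔH = -22454 kJ/h = -6.2373 kW
Heat removed = 6237.3 W

Q_out = 6240 W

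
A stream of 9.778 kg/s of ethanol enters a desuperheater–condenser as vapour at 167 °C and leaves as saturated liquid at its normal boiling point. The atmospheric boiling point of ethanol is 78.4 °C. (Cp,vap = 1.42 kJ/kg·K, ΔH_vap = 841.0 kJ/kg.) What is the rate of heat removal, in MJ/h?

vapour 167→78.4 °C: -125.81 kJ/kg
condensation at 78.4 °C: -841 kJ/kg
Δh = -125.81 + -841 = -966.81 kJ/kg
Q = ṁ·Δh = 9.778 kg/s × -966.81 kJ/kg = -9453.5 kJ/s
|Q| = 9453.5 kW = 34033 MJ/h

Q_c = 34000 MJ/h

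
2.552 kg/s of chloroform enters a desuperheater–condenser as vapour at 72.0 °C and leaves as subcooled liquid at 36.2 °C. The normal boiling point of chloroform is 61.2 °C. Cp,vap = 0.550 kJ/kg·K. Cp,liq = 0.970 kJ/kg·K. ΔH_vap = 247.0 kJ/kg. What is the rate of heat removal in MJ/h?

vapour 72.0→61.2 °C: -5.94 kJ/kg
condensation at 61.2 °C: -247 kJ/kg
liquid 61.2→36.2 °C: -24.25 kJ/kg
Δh = -5.94 + -247 + -24.25 = -277.19 kJ/kg
Q = ṁ·Δh = 2.552 kg/s × -277.19 kJ/kg = -707.39 kJ/s
|Q| = 707.39 kW = 2546.6 MJ/h

Q_c = 2550 MJ/h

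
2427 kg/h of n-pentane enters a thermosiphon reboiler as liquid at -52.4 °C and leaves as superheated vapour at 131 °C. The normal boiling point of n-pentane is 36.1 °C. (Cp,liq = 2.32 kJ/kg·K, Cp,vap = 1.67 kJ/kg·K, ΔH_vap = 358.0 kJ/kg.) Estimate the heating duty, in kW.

Q = 487 kW

liquid -52.4→36.1 °C: 205.32 kJ/kg
vaporisation at 36.1 °C: 358 kJ/kg
vapour 36.1→131 °C: 158.48 kJ/kg
Δh = 205.32 + 358 + 158.48 = 721.8 kJ/kg
Q = ṁ·Δh = 2427 kg/h × 721.8 kJ/kg = 1.7518e+06 kJ/h
|Q| = 486.62 kW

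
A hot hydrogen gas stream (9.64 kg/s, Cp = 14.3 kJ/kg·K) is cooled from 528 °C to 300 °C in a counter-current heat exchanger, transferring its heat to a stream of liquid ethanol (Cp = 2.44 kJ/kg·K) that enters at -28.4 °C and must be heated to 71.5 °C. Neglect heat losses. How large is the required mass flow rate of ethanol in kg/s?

ṁ_c = 129 kg/s

Heat released by hot stream: Q = 9.64 × 14.3 × (528 − 300) = 31430 kJ/s
Energy balance on cold side (adiabatic exchanger): Q = ṁ_c·Cp_c·(T_c,out − T_c,in)
ṁ_c = 31430 / [2.44 × (71.5 − -28.4)] = 128.94 kg/s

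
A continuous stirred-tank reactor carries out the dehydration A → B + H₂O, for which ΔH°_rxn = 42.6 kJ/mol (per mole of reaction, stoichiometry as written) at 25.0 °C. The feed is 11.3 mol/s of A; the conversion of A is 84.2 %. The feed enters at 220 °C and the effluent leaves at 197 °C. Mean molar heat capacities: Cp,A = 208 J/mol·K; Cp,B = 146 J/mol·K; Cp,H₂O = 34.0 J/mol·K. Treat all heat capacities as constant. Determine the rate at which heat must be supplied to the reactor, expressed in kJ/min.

Q_in = 18300 kJ/min

Extent of reaction ξ = 0.842 × 11.3 = 9.5146 mol/s
Reaction term: ξ·ΔH°_rxn = 9.5146 × 42.6 = 405.32 kJ/s
Sensible, feed 220→25 °C: -458.33 kJ/s
Outlet flows (mol/s): A 1.7854, B 9.5146, H₂O 9.5146
Sensible, products 25→197 °C: 358.45 kJ/s
Q = ΔH = 305.44 kJ/s = 305.44 kW
Heat supplied = 18326 kJ/min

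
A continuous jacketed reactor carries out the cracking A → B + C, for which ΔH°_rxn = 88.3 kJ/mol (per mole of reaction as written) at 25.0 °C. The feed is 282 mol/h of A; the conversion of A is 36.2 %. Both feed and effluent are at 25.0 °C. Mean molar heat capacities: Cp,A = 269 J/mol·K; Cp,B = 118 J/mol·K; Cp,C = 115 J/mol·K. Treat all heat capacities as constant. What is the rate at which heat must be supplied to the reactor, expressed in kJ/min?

Q_in = 150 kJ/min

Extent of reaction ξ = 0.362 × 282 = 102.08 mol/h
Reaction term: ξ·ΔH°_rxn = 102.08 × 88.3 = 9014 kJ/h
Q = ΔH = 9014 kJ/h = 2.5039 kW
Heat supplied = 150.23 kJ/min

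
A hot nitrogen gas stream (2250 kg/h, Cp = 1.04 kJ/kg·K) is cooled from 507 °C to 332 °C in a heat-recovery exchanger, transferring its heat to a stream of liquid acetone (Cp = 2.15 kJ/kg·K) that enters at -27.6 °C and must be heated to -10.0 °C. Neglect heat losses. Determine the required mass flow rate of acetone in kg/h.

Heat released by hot stream: Q = 2250 × 1.04 × (507 − 332) = 409500 kJ/h
Energy balance on cold side (adiabatic exchanger): Q = ṁ_c·Cp_c·(T_c,out − T_c,in)
ṁ_c = 409500 / [2.15 × (-10.0 − -27.6)] = 10822 kg/h

ṁ_c = 10800 kg/h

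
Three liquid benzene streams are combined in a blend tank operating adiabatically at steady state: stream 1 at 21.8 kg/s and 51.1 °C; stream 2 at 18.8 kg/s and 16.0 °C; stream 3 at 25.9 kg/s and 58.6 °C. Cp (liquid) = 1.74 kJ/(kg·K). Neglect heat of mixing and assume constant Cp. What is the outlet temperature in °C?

T_out = 44.1 °C

Energy balance with Q = 0: Σ ṁᵢCp,ᵢ(T_out − Tᵢ) = 0
T_out = Σ ṁᵢCp,ᵢTᵢ / Σ ṁᵢCp,ᵢ
      = 5102.6 / 115.71 = 44.098 °C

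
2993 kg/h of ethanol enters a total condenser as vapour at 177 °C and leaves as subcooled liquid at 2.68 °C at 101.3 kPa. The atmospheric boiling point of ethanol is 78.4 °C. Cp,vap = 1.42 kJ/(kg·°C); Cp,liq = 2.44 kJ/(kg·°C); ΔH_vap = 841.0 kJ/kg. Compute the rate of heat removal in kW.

Q_c = 969 kW

vapour 177→78.4 °C: -140.01 kJ/kg
condensation at 78.4 °C: -841 kJ/kg
liquid 78.4→2.68 °C: -184.76 kJ/kg
Δh = -140.01 + -841 + -184.76 = -1165.8 kJ/kg
Q = ṁ·Δh = 2993 kg/h × -1165.8 kJ/kg = -3.4891e+06 kJ/h
|Q| = 969.21 kW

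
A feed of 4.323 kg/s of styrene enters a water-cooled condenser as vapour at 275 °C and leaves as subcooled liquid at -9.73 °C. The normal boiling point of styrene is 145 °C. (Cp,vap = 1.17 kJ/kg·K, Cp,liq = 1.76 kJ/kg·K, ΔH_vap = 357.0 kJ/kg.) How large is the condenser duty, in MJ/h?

Q_c = 12200 MJ/h

vapour 275→145 °C: -152.1 kJ/kg
condensation at 145 °C: -357 kJ/kg
liquid 145→-9.73 °C: -272.32 kJ/kg
Δh = -152.1 + -357 + -272.32 = -781.42 kJ/kg
Q = ṁ·Δh = 4.323 kg/s × -781.42 kJ/kg = -3378.1 kJ/s
|Q| = 3378.1 kW = 12161 MJ/h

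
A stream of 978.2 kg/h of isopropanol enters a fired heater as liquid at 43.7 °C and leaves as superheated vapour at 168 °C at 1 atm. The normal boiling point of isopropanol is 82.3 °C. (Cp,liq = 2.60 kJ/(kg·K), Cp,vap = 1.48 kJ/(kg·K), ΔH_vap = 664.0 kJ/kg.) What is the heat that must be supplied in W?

liquid 43.7→82.3 °C: 100.36 kJ/kg
vaporisation at 82.3 °C: 664 kJ/kg
vapour 82.3→168 °C: 126.84 kJ/kg
Δh = 100.36 + 664 + 126.84 = 891.2 kJ/kg
Q = ṁ·Δh = 978.2 kg/h × 891.2 kJ/kg = 871770 kJ/h
|Q| = 242.16 kW = 242160 W

Q = 242000 W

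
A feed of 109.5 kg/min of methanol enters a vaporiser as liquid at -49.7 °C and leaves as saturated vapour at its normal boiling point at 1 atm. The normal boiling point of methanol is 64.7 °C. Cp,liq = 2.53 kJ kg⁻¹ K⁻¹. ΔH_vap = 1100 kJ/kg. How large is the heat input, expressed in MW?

liquid -49.7→64.7 °C: 289.43 kJ/kg
vaporisation at 64.7 °C: 1100 kJ/kg
Δh = 289.43 + 1100 = 1389.4 kJ/kg
Q = ṁ·Δh = 109.5 kg/min × 1389.4 kJ/kg = 152140 kJ/min
|Q| = 2535.7 kW = 2.5357 MW

Q = 2.54 MW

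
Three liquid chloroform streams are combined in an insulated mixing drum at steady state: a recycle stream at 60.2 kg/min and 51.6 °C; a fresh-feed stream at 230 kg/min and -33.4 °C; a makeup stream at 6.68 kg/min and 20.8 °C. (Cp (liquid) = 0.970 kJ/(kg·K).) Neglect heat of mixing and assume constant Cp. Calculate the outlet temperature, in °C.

Adiabatic, steady state ⇒ Σ ṁᵢCp,ᵢ(T_out − Tᵢ) = 0
Σ ṁᵢCp,ᵢTᵢ = 60.2×0.970×51.6 + 230×0.970×-33.4 + 6.68×0.970×20.8 = -4303.6
Σ ṁᵢCp,ᵢ = 60.2×0.970 + 230×0.970 + 6.68×0.970 = 287.97
T_out = -4303.6 / 287.97 = -14.945 °C

T_out = -14.9 °C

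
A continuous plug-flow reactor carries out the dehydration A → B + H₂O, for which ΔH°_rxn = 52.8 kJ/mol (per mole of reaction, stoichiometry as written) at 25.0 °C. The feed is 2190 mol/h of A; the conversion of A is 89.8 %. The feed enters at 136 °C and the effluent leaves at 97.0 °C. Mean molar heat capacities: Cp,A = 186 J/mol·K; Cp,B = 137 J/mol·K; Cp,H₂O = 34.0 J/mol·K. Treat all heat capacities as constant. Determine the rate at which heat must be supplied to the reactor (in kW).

Q_in = 23.8 kW

Extent of reaction ξ = 0.898 × 2190 = 1966.6 mol/h
Reaction term: ξ·ΔH°_rxn = 1966.6 × 52.8 = 103840 kJ/h
Sensible, feed 136→25 °C: -45215 kJ/h
Outlet flows (mol/h): A 223.38, B 1966.6, H₂O 1966.6
Sensible, products 25→97.0 °C: 27205 kJ/h
Q = ΔH = 85827 kJ/h = 23.841 kW
Heat supplied = 23.841 kW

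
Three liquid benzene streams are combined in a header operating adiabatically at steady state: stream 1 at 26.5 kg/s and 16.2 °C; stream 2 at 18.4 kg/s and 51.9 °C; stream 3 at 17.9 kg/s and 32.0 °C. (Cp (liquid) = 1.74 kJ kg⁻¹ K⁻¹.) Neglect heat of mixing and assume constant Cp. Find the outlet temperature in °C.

T_out = 31.2 °C

No heat crosses the boundary, so H_out = H_in.
Σ ṁᵢCp,ᵢTᵢ = 26.5×1.74×16.2 + 18.4×1.74×51.9 + 17.9×1.74×32.0 = 3405.3
Σ ṁᵢCp,ᵢ = 26.5×1.74 + 18.4×1.74 + 17.9×1.74 = 109.27
T_out = 3405.3 / 109.27 = 31.163 °C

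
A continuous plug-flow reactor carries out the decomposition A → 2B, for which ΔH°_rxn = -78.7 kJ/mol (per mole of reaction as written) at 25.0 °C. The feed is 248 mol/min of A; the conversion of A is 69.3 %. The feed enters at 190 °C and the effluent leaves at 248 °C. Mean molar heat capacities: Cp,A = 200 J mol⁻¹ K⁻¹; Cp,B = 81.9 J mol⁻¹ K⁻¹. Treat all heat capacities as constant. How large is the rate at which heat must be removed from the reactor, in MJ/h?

Q_out = 722 MJ/h

Extent of reaction ξ = 0.693 × 248 = 171.86 mol/min
Reaction term: ξ·ΔH°_rxn = 171.86 × -78.7 = -13526 kJ/min
Sensible, feed 190→25 °C: -8184 kJ/min
Outlet flows (mol/min): A 76.136, B 343.73
Sensible, products 25→248 °C: 9673.4 kJ/min
Q = ΔH = -12036 kJ/min = -200.6 kW
Heat removed = 722.18 MJ/h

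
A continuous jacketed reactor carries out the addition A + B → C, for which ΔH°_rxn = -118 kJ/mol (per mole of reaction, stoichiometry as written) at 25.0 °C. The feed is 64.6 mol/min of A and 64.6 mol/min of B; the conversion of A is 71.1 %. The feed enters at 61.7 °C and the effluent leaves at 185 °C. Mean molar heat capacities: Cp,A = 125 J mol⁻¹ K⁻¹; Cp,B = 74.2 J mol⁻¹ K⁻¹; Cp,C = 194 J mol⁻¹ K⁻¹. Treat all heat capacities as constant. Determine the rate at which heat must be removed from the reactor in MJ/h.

Q_out = 232 MJ/h

Extent of reaction ξ = 0.711 × 64.6 = 45.931 mol/min
Reaction term: ξ·ΔH°_rxn = 45.931 × -118 = -5419.8 kJ/min
Sensible, feed 61.7→25 °C: -472.27 kJ/min
Outlet flows (mol/min): A 18.669, B 18.669, C 45.931
Sensible, products 25→185 °C: 2020.7 kJ/min
Q = ΔH = -3871.4 kJ/min = -64.523 kW
Heat removed = 232.28 MJ/h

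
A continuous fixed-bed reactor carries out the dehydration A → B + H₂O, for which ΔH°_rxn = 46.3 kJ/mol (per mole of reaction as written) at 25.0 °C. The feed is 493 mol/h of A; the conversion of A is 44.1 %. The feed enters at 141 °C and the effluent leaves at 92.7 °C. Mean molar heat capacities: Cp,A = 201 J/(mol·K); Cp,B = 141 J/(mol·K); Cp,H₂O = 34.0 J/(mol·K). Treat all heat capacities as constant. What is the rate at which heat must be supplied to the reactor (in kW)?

Extent of reaction ξ = 0.441 × 493 = 217.41 mol/h
Reaction term: ξ·ΔH°_rxn = 217.41 × 46.3 = 10066 kJ/h
Sensible, feed 141→25 °C: -11495 kJ/h
Outlet flows (mol/h): A 275.59, B 217.41, H₂O 217.41
Sensible, products 25→92.7 °C: 6325.9 kJ/h
Q = ΔH = 4897.3 kJ/h = 1.3604 kW
Heat supplied = 1.3604 kW

Q_in = 1.36 kW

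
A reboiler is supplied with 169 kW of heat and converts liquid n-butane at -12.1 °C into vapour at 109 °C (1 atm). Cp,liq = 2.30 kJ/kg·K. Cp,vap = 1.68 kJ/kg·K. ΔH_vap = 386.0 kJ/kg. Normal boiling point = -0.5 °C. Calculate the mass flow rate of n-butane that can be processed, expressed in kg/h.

Δh = 2.30×(-0.5−-12.1) + 386.0 + 1.68×(109−-0.5) = 596.64 kJ/kg
Q = 169 kW = 169 kJ/s = 608400 kJ/h
ṁ = Q/Δh = 608400 / 596.64 = 1019.7 kg/h

ṁ = 1020 kg/h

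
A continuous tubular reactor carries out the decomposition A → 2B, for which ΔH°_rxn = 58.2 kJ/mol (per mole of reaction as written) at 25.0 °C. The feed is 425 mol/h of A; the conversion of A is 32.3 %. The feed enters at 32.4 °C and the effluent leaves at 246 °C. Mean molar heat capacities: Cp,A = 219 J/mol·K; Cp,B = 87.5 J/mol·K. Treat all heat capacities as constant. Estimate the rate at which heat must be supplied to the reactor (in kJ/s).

Extent of reaction ξ = 0.323 × 425 = 137.28 mol/h
Reaction term: ξ·ΔH°_rxn = 137.28 × 58.2 = 7989.4 kJ/h
Sensible, feed 32.4→25 °C: -688.75 kJ/h
Outlet flows (mol/h): A 287.73, B 274.55
Sensible, products 25→246 °C: 19235 kJ/h
Q = ΔH = 26535 kJ/h = 7.3709 kW
Heat supplied = 7.3709 kJ/s

Q_in = 7.37 kJ/s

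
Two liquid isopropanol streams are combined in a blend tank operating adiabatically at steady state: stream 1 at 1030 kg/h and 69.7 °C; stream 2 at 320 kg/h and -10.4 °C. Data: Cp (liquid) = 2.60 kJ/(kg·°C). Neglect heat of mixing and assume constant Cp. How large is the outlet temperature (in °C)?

T_out = 50.7 °C

Adiabatic, steady state ⇒ Σ ṁᵢCp,ᵢ(T_out − Tᵢ) = 0
Σ ṁᵢCp,ᵢTᵢ = 1030×2.60×69.7 + 320×2.60×-10.4 = 178000
Σ ṁᵢCp,ᵢ = 1030×2.60 + 320×2.60 = 3510
T_out = 178000 / 3510 = 50.713 °C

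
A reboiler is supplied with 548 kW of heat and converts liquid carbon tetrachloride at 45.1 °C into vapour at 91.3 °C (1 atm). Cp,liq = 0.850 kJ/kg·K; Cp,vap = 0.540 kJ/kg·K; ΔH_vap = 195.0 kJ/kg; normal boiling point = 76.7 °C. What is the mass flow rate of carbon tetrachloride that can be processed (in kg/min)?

ṁ = 143 kg/min

Δh = 0.850×(76.7−45.1) + 195.0 + 0.540×(91.3−76.7) = 229.74 kJ/kg
Q = 548 kW = 548 kJ/s = 32880 kJ/min
ṁ = Q/Δh = 32880 / 229.74 = 143.12 kg/min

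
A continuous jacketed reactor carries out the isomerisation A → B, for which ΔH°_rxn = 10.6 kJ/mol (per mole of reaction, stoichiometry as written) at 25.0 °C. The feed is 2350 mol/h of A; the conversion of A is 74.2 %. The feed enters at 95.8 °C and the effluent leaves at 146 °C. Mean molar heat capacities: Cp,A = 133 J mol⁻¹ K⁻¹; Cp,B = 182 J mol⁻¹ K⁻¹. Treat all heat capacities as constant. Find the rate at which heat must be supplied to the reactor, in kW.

Extent of reaction ξ = 0.742 × 2350 = 1743.7 mol/h
Reaction term: ξ·ΔH°_rxn = 1743.7 × 10.6 = 18483 kJ/h
Sensible, feed 95.8→25 °C: -22129 kJ/h
Outlet flows (mol/h): A 606.3, B 1743.7
Sensible, products 25→146 °C: 48157 kJ/h
Q = ΔH = 44512 kJ/h = 12.364 kW
Heat supplied = 12.364 kW

Q_in = 12.4 kW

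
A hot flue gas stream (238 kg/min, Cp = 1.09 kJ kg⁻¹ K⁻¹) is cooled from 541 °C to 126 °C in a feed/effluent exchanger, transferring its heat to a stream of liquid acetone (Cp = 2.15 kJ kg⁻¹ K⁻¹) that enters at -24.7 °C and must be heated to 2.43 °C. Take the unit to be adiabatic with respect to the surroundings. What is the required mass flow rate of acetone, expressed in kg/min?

ṁ_c = 1850 kg/min

Heat released by hot stream: Q = 238 × 1.09 × (541 − 126) = 107660 kJ/min
Energy balance on cold side (adiabatic exchanger): Q = ṁ_c·Cp_c·(T_c,out − T_c,in)
ṁ_c = 107660 / [2.15 × (2.43 − -24.7)] = 1845.7 kg/min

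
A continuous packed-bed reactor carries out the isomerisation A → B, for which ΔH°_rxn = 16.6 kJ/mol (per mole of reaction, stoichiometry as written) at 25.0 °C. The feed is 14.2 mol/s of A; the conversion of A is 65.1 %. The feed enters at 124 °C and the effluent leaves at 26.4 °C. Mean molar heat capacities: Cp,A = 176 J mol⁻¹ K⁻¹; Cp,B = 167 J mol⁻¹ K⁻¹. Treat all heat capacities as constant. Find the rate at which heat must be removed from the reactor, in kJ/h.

Extent of reaction ξ = 0.651 × 14.2 = 9.2442 mol/s
Reaction term: ξ·ΔH°_rxn = 9.2442 × 16.6 = 153.45 kJ/s
Sensible, feed 124→25 °C: -247.42 kJ/s
Outlet flows (mol/s): A 4.9558, B 9.2442
Sensible, products 25→26.4 °C: 3.3824 kJ/s
Q = ΔH = -90.585 kJ/s = -90.585 kW
Heat removed = 326100 kJ/h

Q_out = 326000 kJ/h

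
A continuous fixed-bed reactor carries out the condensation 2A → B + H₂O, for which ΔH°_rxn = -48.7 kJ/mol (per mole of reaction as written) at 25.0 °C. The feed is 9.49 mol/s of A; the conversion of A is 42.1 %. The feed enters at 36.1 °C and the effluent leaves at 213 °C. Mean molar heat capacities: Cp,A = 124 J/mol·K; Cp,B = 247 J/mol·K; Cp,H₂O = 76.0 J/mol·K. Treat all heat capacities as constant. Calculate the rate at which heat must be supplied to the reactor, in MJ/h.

Extent of reaction ξ = 0.421 × 9.49 / 2 = 1.9976 mol/s
Reaction term: ξ·ΔH°_rxn = 1.9976 × -48.7 = -97.285 kJ/s
Sensible, feed 36.1→25 °C: -13.062 kJ/s
Outlet flows (mol/s): A 5.4947, B 1.9976, H₂O 1.9976
Sensible, products 25→213 °C: 249.4 kJ/s
Q = ΔH = 139.05 kJ/s = 139.05 kW
Heat supplied = 500.58 MJ/h

Q_in = 501 MJ/h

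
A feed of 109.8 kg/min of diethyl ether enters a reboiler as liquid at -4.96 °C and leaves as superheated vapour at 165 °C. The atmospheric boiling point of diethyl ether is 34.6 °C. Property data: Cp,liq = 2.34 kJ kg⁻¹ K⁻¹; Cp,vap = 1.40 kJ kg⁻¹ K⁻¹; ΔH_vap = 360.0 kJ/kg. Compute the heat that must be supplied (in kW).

liquid -4.96→34.6 °C: 92.57 kJ/kg
vaporisation at 34.6 °C: 360 kJ/kg
vapour 34.6→165 °C: 182.56 kJ/kg
Δh = 92.57 + 360 + 182.56 = 635.13 kJ/kg
Q = ṁ·Δh = 109.8 kg/min × 635.13 kJ/kg = 69737 kJ/min
|Q| = 1162.3 kW

Q = 1160 kW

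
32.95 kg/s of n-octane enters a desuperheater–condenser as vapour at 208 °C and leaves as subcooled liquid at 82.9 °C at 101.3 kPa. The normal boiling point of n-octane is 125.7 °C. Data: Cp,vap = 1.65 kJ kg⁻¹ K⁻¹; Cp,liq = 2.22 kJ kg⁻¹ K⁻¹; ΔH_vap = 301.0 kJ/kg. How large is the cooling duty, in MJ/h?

vapour 208→125.7 °C: -135.79 kJ/kg
condensation at 125.7 °C: -301 kJ/kg
liquid 125.7→82.9 °C: -95.016 kJ/kg
Δh = -135.79 + -301 + -95.016 = -531.81 kJ/kg
Q = ṁ·Δh = 32.95 kg/s × -531.81 kJ/kg = -17523 kJ/s
|Q| = 17523 kW = 63083 MJ/h

Q_c = 63100 MJ/h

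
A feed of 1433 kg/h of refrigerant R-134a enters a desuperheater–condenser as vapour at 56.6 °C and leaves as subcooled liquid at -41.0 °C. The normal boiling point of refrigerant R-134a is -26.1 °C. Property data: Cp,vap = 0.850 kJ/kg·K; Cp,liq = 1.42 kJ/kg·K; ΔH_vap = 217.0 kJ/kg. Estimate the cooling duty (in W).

Q_c = 123000 W

vapour 56.6→-26.1 °C: -70.295 kJ/kg
condensation at -26.1 °C: -217 kJ/kg
liquid -26.1→-41.0 °C: -21.158 kJ/kg
Δh = -70.295 + -217 + -21.158 = -308.45 kJ/kg
Q = ṁ·Δh = 1433 kg/h × -308.45 kJ/kg = -442010 kJ/h
|Q| = 122.78 kW = 122780 W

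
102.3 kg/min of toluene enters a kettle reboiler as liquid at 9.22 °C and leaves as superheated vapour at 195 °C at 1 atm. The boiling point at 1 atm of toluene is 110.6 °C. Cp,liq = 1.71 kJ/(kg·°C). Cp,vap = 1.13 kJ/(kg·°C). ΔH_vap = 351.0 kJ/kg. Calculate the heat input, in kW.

liquid 9.22→110.6 °C: 173.36 kJ/kg
vaporisation at 110.6 °C: 351 kJ/kg
vapour 110.6→195 °C: 95.372 kJ/kg
Δh = 173.36 + 351 + 95.372 = 619.73 kJ/kg
Q = ṁ·Δh = 102.3 kg/min × 619.73 kJ/kg = 63399 kJ/min
|Q| = 1056.6 kW

Q = 1060 kW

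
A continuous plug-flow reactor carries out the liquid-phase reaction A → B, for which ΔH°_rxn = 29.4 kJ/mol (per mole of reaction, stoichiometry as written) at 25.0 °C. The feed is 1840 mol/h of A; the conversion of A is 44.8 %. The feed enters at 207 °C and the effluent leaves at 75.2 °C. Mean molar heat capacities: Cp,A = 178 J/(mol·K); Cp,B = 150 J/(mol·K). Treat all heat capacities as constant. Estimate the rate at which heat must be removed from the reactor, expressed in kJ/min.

Q_out = 335 kJ/min

Extent of reaction ξ = 0.448 × 1840 = 824.32 mol/h
Reaction term: ξ·ΔH°_rxn = 824.32 × 29.4 = 24235 kJ/h
Sensible, feed 207→25 °C: -59609 kJ/h
Outlet flows (mol/h): A 1015.7, B 824.32
Sensible, products 25→75.2 °C: 15283 kJ/h
Q = ΔH = -20091 kJ/h = -5.5808 kW
Heat removed = 334.85 kJ/min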